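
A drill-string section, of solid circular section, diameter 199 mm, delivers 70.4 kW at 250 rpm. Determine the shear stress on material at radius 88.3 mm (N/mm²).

1.54 N/mm²

ω = 2π·250/60 = 26.18 rad/s, so T = P/ω = 70.4×10³ / 26.18 = 2689 N·m.
J = πd⁴/32 = π(0.199)⁴/32 = 1.540×10^-4 m⁴.
Shear stress varies linearly with radius: τ = T·r/J = 2689 × 0.0883 / 1.540×10^-4 = 1.542×10^6 Pa.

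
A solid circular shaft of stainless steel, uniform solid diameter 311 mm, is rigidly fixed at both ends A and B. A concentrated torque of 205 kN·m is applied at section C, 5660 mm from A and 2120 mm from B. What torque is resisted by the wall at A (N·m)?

With uniform GJ and both ends fixed, compatibility θ_AC = θ_CB gives T_A·a = T_B·b, together with T_A + T_B = T₀.
T_A = T₀·b/(a+b) = 205000·2120/7780 = 55860 N·m; T_B = 149100 N·m.

55900 N·m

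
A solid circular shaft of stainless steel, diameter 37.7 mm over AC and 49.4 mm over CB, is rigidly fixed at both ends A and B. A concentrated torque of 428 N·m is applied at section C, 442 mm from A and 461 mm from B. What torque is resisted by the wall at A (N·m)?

112 N·m

Compatibility: T_A·a/J_AC = T_B·b/J_CB with T_A + T_B = T₀.
J_AC = 1.98×10^-7 m⁴, J_CB = 5.85×10^-7 m⁴, so T_A = T₀·(J_AC/a)/((J_AC/a)+(J_CB/b)) = 111.8 N·m, T_B = 316.2 N·m.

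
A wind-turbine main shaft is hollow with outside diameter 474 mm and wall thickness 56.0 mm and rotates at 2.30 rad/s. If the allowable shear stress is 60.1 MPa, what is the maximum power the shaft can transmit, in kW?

J = π(d_o⁴ − d_i⁴)/32 = π(0.474⁴ − 0.362⁴)/32 = 3.270×10^-3 m⁴.
T_max = τ_allow·J/r = 6.01×10^7 × 3.270×10^-3 / 0.237 = 829200 N·m.
ω = 2.30 rad/s, so P_max = T_max·ω = 1.907×10^6 W.

1910 kW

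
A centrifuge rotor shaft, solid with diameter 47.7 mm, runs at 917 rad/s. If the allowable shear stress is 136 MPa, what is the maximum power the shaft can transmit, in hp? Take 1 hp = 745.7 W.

3560 hp

J = πd⁴/32 = π(0.0477)⁴/32 = 5.082×10^-7 m⁴.
T_max = τ_allow·J/r = 1.36×10^8 × 5.082×10^-7 / 0.0239 = 2898 N·m.
ω = 917 rad/s, so P_max = T_max·ω = 2.658×10^6 W.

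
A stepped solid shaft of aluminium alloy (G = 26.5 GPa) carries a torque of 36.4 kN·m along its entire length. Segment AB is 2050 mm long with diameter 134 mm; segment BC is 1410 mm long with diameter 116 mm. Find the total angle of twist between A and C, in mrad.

J_AB = π(0.134)⁴/32 = 3.17×10^-5 m⁴; J_BC = π(0.116)⁴/32 = 1.78×10^-5 m⁴.
θ = (T/G)·Σ L_i/J_i = (36400/26.5×10⁹)·(2.05/3.17×10^-5 + 1.41/1.78×10^-5) = 0.1979 rad.

198 mrad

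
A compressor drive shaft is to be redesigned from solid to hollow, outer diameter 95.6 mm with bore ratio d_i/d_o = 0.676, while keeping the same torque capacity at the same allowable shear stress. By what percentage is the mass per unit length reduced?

Equal τ_max and T ⇒ the solid shaft needs d_s³ = d_o³(1−k⁴), so d_s = 95.6·(1−0.676⁴)^(1/3) = 88.42 mm.
Area ratio A_h/A_s = d_o²(1−k²)/d_s² = (1−k²)/(1−k⁴)^(2/3) = 0.6348.
Mass saving = 1 − 0.6348 = 36.5 %.

36.5 %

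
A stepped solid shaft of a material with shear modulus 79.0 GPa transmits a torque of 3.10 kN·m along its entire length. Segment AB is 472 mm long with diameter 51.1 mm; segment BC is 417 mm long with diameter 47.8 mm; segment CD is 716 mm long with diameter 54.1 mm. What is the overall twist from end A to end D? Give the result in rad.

0.0930 rad

J_AB = π(0.0511)⁴/32 = 6.69×10^-7 m⁴; J_BC = π(0.0478)⁴/32 = 5.13×10^-7 m⁴; J_CD = π(0.0541)⁴/32 = 8.41×10^-7 m⁴.
θ = (T/G)·Σ L_i/J_i = (3100/79.0×10⁹)·(0.472/6.69×10^-7 + 0.417/5.13×10^-7 + 0.716/8.41×10^-7) = 0.09300 rad.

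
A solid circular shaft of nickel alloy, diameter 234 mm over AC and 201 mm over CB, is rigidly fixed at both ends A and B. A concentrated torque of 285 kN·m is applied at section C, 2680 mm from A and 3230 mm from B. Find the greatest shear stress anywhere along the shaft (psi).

Compatibility: T_A·a/J_AC = T_B·b/J_CB with T_A + T_B = T₀.
J_AC = 2.94×10^-4 m⁴, J_CB = 1.60×10^-4 m⁴, so T_A = T₀·(J_AC/a)/((J_AC/a)+(J_CB/b)) = 196300 N·m, T_B = 88680 N·m.
τ in each portion: τ_AC = 7.80×10^7 Pa, τ_CB = 5.56×10^7 Pa; maximum is in AC.
τ_max = T_AC·r/J = 196300·0.117/2.94×10^-4 = 7.804×10^7 Pa.

11300 psi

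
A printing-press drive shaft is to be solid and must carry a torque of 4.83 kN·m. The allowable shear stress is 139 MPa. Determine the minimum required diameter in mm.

56.1 mm

For a solid shaft τ_max = 16T/(πd³), so d = (16T/(π τ_allow))^(1/3) = (16·4830/(π·1.39×10^8))^(1/3) = 0.05614 m.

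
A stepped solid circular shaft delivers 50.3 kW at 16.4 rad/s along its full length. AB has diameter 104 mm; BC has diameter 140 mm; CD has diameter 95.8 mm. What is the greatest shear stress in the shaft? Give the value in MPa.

17.8 MPa

ω = 16.4 rad/s, so T = P/ω = 50.3×10³ / 16.40 = 3067 N·m.
Under the same torque, τ_max = 16T/(πd³) is largest where d is smallest — segment CD (d = 95.8 mm).
τ_max = 16·3067/(π·(0.0958)³) = 1.777×10^7 Pa.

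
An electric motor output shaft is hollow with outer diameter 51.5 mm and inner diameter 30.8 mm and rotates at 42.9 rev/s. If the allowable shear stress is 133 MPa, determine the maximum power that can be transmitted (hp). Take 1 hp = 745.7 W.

J = π(d_o⁴ − d_i⁴)/32 = π(0.0515⁴ − 0.0308⁴)/32 = 6.023×10^-7 m⁴.
T_max = τ_allow·J/r = 1.33×10^8 × 6.023×10^-7 / 0.0257 = 3111 N·m.
ω = 2π·42.9 = 269.5 rad/s, so P_max = T_max·ω = 8.385×10^5 W.

1120 hp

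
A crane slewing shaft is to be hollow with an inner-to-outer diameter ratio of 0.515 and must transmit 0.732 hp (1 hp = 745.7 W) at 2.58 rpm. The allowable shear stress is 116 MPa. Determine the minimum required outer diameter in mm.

45.7 mm

ω = 2π·2.58/60 = 0.2702 rad/s, so T = P/ω = 0.732×745.7 / 0.2702 = 2020 N·m.
For a hollow shaft with d_i/d_o = 0.515: τ_max = 16T/(π d_o³ (1−k⁴)), so d_o = [16T/(π τ_allow (1−k⁴))]^(1/3) = [16·2020/(π·1.16×10^8·0.9297)]^(1/3) = 0.04570 m.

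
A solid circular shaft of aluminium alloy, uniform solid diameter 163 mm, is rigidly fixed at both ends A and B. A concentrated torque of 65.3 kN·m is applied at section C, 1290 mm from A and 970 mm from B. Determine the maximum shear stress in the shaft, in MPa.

With uniform GJ and both ends fixed, compatibility θ_AC = θ_CB gives T_A·a = T_B·b, together with T_A + T_B = T₀.
T_A = T₀·b/(a+b) = 65300·970/2260 = 28030 N·m; T_B = 37270 N·m.
τ in each portion: τ_AC = 3.30×10^7 Pa, τ_CB = 4.38×10^7 Pa; maximum is in CB.
τ_max = T_CB·r/J = 37270·0.0815/6.93×10^-5 = 4.383×10^7 Pa.

43.8 MPa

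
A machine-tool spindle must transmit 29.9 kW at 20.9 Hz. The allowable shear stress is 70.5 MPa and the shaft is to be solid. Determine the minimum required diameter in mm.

ω = 2π·20.9 = 131.3 rad/s, so T = P/ω = 29.9×10³ / 131.3 = 227.7 N·m.
For a solid shaft τ_max = 16T/(πd³), so d = (16T/(π τ_allow))^(1/3) = (16·227.7/(π·7.05×10^7))^(1/3) = 0.02543 m.

25.4 mm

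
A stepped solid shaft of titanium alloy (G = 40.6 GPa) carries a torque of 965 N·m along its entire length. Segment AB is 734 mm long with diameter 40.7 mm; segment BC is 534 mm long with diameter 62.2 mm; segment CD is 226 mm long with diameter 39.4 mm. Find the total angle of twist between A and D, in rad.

0.0961 rad

J_AB = π(0.0407)⁴/32 = 2.69×10^-7 m⁴; J_BC = π(0.0622)⁴/32 = 1.47×10^-6 m⁴; J_CD = π(0.0394)⁴/32 = 2.37×10^-7 m⁴.
θ = (T/G)·Σ L_i/J_i = (965.0/40.6×10⁹)·(0.734/2.69×10^-7 + 0.534/1.47×10^-6 + 0.226/2.37×10^-7) = 0.09610 rad.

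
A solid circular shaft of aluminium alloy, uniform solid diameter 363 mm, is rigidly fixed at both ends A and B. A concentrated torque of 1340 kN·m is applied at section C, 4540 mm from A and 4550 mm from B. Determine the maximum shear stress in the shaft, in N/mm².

71.4 N/mm²

With uniform GJ and both ends fixed, compatibility θ_AC = θ_CB gives T_A·a = T_B·b, together with T_A + T_B = T₀.
T_A = T₀·b/(a+b) = 1.340e6·4550/9090 = 670700 N·m; T_B = 669300 N·m.
τ in each portion: τ_AC = 7.14×10^7 Pa, τ_CB = 7.13×10^7 Pa; maximum is in AC.
τ_max = T_AC·r/J = 670700·0.181/1.70×10^-3 = 7.142×10^7 Pa.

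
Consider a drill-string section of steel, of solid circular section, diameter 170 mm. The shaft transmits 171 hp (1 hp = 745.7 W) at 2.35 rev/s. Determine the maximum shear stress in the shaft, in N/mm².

8.95 N/mm²

ω = 2π·2.35 = 14.77 rad/s, so T = P/ω = 171×745.7 / 14.77 = 8636 N·m.
J = πd⁴/32 = π(0.170)⁴/32 = 8.200×10^-5 m⁴.
τ_max = T·r/J = 8636 × 0.0850 / 8.200×10^-5 = 8.952×10^6 Pa.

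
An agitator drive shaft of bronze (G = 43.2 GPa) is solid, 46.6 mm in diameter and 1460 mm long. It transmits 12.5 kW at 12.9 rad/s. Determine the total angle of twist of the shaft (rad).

0.0707 rad

ω = 12.9 rad/s, so T = P/ω = 12.5×10³ / 12.90 = 969.0 N·m.
J = πd⁴/32 = π(0.0466)⁴/32 = 4.630×10^-7 m⁴.
θ = T·L/(G·J) = 969.0 × 1.46 / (43.2×10⁹ × 4.630×10^-7) = 0.07074 rad.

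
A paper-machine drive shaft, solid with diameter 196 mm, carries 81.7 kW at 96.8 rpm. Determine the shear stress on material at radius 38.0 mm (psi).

ω = 2π·96.8/60 = 10.14 rad/s, so T = P/ω = 81.7×10³ / 10.14 = 8060 N·m.
J = πd⁴/32 = π(0.196)⁴/32 = 1.449×10^-4 m⁴.
Shear stress varies linearly with radius: τ = T·r/J = 8060 × 0.0380 / 1.449×10^-4 = 2.114×10^6 Pa.

307 psi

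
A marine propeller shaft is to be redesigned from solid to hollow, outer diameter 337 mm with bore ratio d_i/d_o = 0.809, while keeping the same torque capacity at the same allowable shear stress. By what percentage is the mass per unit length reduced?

Equal τ_max and T ⇒ the solid shaft needs d_s³ = d_o³(1−k⁴), so d_s = 337·(1−0.809⁴)^(1/3) = 279.7 mm.
Area ratio A_h/A_s = d_o²(1−k²)/d_s² = (1−k²)/(1−k⁴)^(2/3) = 0.5016.
Mass saving = 1 − 0.5016 = 49.8 %.

49.8 %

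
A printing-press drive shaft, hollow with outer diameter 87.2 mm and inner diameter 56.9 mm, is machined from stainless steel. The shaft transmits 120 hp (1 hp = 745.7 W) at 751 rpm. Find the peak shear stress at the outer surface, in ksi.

1.55 ksi

ω = 2π·751/60 = 78.64 rad/s, so T = P/ω = 120×745.7 / 78.64 = 1138 N·m.
J = π(d_o⁴ − d_i⁴)/32 = π(0.0872⁴ − 0.0569⁴)/32 = 4.647×10^-6 m⁴.
τ_max = T·r/J = 1138 × 0.0436 / 4.647×10^-6 = 1.068×10^7 Pa.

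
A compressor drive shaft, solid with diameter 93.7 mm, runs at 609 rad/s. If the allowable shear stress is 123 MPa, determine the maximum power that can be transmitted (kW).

J = πd⁴/32 = π(0.0937)⁴/32 = 7.568×10^-6 m⁴.
T_max = τ_allow·J/r = 1.23×10^8 × 7.568×10^-6 / 0.0469 = 19870 N·m.
ω = 609 rad/s, so P_max = T_max·ω = 1.210×10^7 W.

12100 kW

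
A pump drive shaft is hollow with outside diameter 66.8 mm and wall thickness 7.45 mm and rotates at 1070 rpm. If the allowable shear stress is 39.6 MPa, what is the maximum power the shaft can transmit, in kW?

J = π(d_o⁴ − d_i⁴)/32 = π(0.0668⁴ − 0.0519⁴)/32 = 1.243×10^-6 m⁴.
T_max = τ_allow·J/r = 3.96×10^7 × 1.243×10^-6 / 0.0334 = 1473 N·m.
ω = 2π·1070/60 = 112.1 rad/s, so P_max = T_max·ω = 1.651×10^5 W.

165 kW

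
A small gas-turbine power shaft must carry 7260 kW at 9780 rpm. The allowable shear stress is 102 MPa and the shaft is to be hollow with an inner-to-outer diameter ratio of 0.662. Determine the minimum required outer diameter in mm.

75.9 mm

ω = 2π·9780/60 = 1024 rad/s, so T = P/ω = 7260×10³ / 1024 = 7089 N·m.
For a hollow shaft with d_i/d_o = 0.662: τ_max = 16T/(π d_o³ (1−k⁴)), so d_o = [16T/(π τ_allow (1−k⁴))]^(1/3) = [16·7089/(π·1.02×10^8·0.8079)]^(1/3) = 0.07595 m.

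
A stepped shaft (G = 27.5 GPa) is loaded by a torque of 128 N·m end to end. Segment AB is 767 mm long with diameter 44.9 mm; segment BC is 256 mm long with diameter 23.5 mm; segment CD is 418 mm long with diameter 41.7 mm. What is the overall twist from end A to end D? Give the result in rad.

J_AB = π(0.0449)⁴/32 = 3.99×10^-7 m⁴; J_BC = π(0.0235)⁴/32 = 2.99×10^-8 m⁴; J_CD = π(0.0417)⁴/32 = 2.97×10^-7 m⁴.
θ = (T/G)·Σ L_i/J_i = (128.0/27.5×10⁹)·(0.767/3.99×10^-7 + 0.256/2.99×10^-8 + 0.418/2.97×10^-7) = 0.05530 rad.

0.0553 rad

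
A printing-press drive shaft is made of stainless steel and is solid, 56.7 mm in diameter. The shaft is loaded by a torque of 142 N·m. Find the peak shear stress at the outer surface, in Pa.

J = πd⁴/32 = π(0.0567)⁴/32 = 1.015×10^-6 m⁴.
τ_max = T·r/J = 142.0 × 0.0284 / 1.015×10^-6 = 3.967×10^6 Pa.

3.97e6 Pa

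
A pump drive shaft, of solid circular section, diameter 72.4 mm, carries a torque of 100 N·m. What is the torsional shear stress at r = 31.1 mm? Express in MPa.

J = πd⁴/32 = π(0.0724)⁴/32 = 2.697×10^-6 m⁴.
Shear stress varies linearly with radius: τ = T·r/J = 100.0 × 0.0311 / 2.697×10^-6 = 1.153×10^6 Pa.

1.15 MPa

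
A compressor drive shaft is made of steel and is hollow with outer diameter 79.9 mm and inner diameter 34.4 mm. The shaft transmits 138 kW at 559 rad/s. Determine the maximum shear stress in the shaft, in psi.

370 psi

ω = 559 rad/s, so T = P/ω = 138×10³ / 559.0 = 246.9 N·m.
J = π(d_o⁴ − d_i⁴)/32 = π(0.0799⁴ − 0.0344⁴)/32 = 3.864×10^-6 m⁴.
τ_max = T·r/J = 246.9 × 0.0399 / 3.864×10^-6 = 2.553×10^6 Pa.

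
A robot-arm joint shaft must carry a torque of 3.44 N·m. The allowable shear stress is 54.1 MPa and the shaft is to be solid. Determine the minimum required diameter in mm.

6.87 mm

For a solid shaft τ_max = 16T/(πd³), so d = (16T/(π τ_allow))^(1/3) = (16·3.440/(π·5.41×10^7))^(1/3) = 0.006867 m.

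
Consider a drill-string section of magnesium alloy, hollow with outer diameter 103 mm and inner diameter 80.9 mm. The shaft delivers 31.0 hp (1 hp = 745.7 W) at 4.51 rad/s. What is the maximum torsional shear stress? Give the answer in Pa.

3.86e7 Pa

ω = 4.51 rad/s, so T = P/ω = 31.0×745.7 / 4.510 = 5126 N·m.
J = π(d_o⁴ − d_i⁴)/32 = π(0.103⁴ − 0.0809⁴)/32 = 6.844×10^-6 m⁴.
τ_max = T·r/J = 5126 × 0.0515 / 6.844×10^-6 = 3.857×10^7 Pa.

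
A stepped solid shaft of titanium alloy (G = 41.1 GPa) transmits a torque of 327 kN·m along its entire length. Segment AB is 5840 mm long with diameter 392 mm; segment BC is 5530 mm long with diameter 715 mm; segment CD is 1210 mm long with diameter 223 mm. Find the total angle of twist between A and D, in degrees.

3.52°

J_AB = π(0.392)⁴/32 = 2.32×10^-3 m⁴; J_BC = π(0.715)⁴/32 = 0.0257 m⁴; J_CD = π(0.223)⁴/32 = 2.43×10^-4 m⁴.
θ = (T/G)·Σ L_i/J_i = (327000/41.1×10⁹)·(5.84/2.32×10^-3 + 5.53/0.0257 + 1.21/2.43×10^-4) = 0.06141 rad.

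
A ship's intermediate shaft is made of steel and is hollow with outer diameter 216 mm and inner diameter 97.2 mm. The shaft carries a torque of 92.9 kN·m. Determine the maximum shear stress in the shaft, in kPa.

49000 kPa

J = π(d_o⁴ − d_i⁴)/32 = π(0.216⁴ − 0.0972⁴)/32 = 2.049×10^-4 m⁴.
τ_max = T·r/J = 92900 × 0.108 / 2.049×10^-4 = 4.896×10^7 Pa.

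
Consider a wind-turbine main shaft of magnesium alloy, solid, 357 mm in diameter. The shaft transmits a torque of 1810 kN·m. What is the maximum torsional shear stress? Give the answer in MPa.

203 MPa

J = πd⁴/32 = π(0.357)⁴/32 = 1.595×10^-3 m⁴.
τ_max = T·r/J = 1.810e6 × 0.178 / 1.595×10^-3 = 2.026×10^8 Pa.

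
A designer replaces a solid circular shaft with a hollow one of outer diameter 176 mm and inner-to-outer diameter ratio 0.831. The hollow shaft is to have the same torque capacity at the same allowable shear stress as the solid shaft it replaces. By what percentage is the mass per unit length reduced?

Equal τ_max and T ⇒ the solid shaft needs d_s³ = d_o³(1−k⁴), so d_s = 176·(1−0.831⁴)^(1/3) = 141.8 mm.
Area ratio A_h/A_s = d_o²(1−k²)/d_s² = (1−k²)/(1−k⁴)^(2/3) = 0.4766.
Mass saving = 1 − 0.4766 = 52.3 %.

52.3 %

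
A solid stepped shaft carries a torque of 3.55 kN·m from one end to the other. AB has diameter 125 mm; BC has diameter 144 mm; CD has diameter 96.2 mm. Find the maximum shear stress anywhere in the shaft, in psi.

2950 psi

Under the same torque, τ_max = 16T/(πd³) is largest where d is smallest — segment CD (d = 96.2 mm).
τ_max = 16·3550/(π·(0.0962)³) = 2.031×10^7 Pa.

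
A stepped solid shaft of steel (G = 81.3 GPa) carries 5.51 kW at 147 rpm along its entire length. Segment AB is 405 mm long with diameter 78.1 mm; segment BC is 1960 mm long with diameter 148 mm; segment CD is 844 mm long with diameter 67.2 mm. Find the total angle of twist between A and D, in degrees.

ω = 2π·147/60 = 15.39 rad/s, so T = P/ω = 5.51×10³ / 15.39 = 357.9 N·m.
J_AB = π(0.0781)⁴/32 = 3.65×10^-6 m⁴; J_BC = π(0.148)⁴/32 = 4.71×10^-5 m⁴; J_CD = π(0.0672)⁴/32 = 2.00×10^-6 m⁴.
θ = (T/G)·Σ L_i/J_i = (357.9/81.3×10⁹)·(0.405/3.65×10^-6 + 1.96/4.71×10^-5 + 0.844/2.00×10^-6) = 2.527×10^-3 rad.

0.145°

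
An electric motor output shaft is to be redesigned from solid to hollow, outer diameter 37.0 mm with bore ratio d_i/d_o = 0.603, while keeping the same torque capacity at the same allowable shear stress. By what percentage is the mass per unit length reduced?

30.1 %

Equal τ_max and T ⇒ the solid shaft needs d_s³ = d_o³(1−k⁴), so d_s = 37.0·(1−0.603⁴)^(1/3) = 35.29 mm.
Area ratio A_h/A_s = d_o²(1−k²)/d_s² = (1−k²)/(1−k⁴)^(2/3) = 0.6995.
Mass saving = 1 − 0.6995 = 30.1 %.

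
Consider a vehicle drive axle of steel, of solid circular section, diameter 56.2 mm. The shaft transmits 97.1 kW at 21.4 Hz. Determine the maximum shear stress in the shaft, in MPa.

ω = 2π·21.4 = 134.5 rad/s, so T = P/ω = 97.1×10³ / 134.5 = 722.1 N·m.
J = πd⁴/32 = π(0.0562)⁴/32 = 9.794×10^-7 m⁴.
τ_max = T·r/J = 722.1 × 0.0281 / 9.794×10^-7 = 2.072×10^7 Pa.

20.7 MPa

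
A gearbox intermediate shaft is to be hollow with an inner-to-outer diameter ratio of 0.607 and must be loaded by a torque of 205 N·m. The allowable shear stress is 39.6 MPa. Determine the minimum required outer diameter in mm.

31.2 mm

For a hollow shaft with d_i/d_o = 0.607: τ_max = 16T/(π d_o³ (1−k⁴)), so d_o = [16T/(π τ_allow (1−k⁴))]^(1/3) = [16·205.0/(π·3.96×10^7·0.8642)]^(1/3) = 0.03125 m.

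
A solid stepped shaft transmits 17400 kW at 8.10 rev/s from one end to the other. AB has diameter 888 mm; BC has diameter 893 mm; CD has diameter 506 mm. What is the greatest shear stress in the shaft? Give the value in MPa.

ω = 2π·8.10 = 50.89 rad/s, so T = P/ω = 17400×10³ / 50.89 = 341900 N·m.
Under the same torque, τ_max = 16T/(πd³) is largest where d is smallest — segment CD (d = 506 mm).
τ_max = 16·341900/(π·(0.506)³) = 1.344×10^7 Pa.

13.4 MPa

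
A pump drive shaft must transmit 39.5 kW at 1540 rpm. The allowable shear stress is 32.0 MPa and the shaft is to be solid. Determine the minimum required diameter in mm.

33.9 mm

ω = 2π·1540/60 = 161.3 rad/s, so T = P/ω = 39.5×10³ / 161.3 = 244.9 N·m.
For a solid shaft τ_max = 16T/(πd³), so d = (16T/(π τ_allow))^(1/3) = (16·244.9/(π·3.20×10^7))^(1/3) = 0.03391 m.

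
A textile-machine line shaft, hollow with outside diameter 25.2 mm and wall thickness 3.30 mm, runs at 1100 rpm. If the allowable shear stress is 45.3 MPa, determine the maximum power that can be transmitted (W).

11500 W

J = π(d_o⁴ − d_i⁴)/32 = π(0.0252⁴ − 0.0186⁴)/32 = 2.784×10^-8 m⁴.
T_max = τ_allow·J/r = 4.53×10^7 × 2.784×10^-8 / 0.0126 = 100.1 N·m.
ω = 2π·1100/60 = 115.2 rad/s, so P_max = T_max·ω = 1.153×10^4 W.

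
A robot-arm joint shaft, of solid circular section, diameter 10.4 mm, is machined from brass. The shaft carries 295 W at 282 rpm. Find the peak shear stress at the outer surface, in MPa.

ω = 2π·282/60 = 29.53 rad/s, so T = P/ω = 295 / 29.53 = 9.990 N·m.
J = πd⁴/32 = π(0.0104)⁴/32 = 1.149×10^-9 m⁴.
τ_max = T·r/J = 9.990 × 0.00520 / 1.149×10^-9 = 4.523×10^7 Pa.

45.2 MPa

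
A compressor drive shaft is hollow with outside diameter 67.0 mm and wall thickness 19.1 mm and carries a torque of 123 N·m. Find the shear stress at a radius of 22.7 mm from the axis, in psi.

212 psi

J = π(d_o⁴ − d_i⁴)/32 = π(0.0670⁴ − 0.0288⁴)/32 = 1.911×10^-6 m⁴.
Shear stress varies linearly with radius: τ = T·r/J = 123.0 × 0.0227 / 1.911×10^-6 = 1.461×10^6 Pa.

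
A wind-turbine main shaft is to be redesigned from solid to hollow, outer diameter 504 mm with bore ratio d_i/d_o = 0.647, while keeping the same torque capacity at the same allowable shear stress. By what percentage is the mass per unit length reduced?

33.9 %

Equal τ_max and T ⇒ the solid shaft needs d_s³ = d_o³(1−k⁴), so d_s = 504·(1−0.647⁴)^(1/3) = 472.7 mm.
Area ratio A_h/A_s = d_o²(1−k²)/d_s² = (1−k²)/(1−k⁴)^(2/3) = 0.6611.
Mass saving = 1 − 0.6611 = 33.9 %.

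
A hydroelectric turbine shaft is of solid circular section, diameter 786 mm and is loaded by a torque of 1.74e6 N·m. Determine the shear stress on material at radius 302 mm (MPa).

J = πd⁴/32 = π(0.786)⁴/32 = 0.03747 m⁴.
Shear stress varies linearly with radius: τ = T·r/J = 1.740e6 × 0.302 / 0.03747 = 1.402×10^7 Pa.

14.0 MPa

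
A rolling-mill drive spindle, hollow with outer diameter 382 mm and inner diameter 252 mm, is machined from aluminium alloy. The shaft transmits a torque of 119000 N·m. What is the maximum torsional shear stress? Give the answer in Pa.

1.34e7 Pa

J = π(d_o⁴ − d_i⁴)/32 = π(0.382⁴ − 0.252⁴)/32 = 1.695×10^-3 m⁴.
τ_max = T·r/J = 119000 × 0.191 / 1.695×10^-3 = 1.341×10^7 Pa.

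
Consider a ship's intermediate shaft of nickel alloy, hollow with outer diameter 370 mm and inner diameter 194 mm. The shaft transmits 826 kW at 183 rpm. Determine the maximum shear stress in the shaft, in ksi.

0.680 ksi

ω = 2π·183/60 = 19.16 rad/s, so T = P/ω = 826×10³ / 19.16 = 43100 N·m.
J = π(d_o⁴ − d_i⁴)/32 = π(0.370⁴ − 0.194⁴)/32 = 1.701×10^-3 m⁴.
τ_max = T·r/J = 43100 × 0.185 / 1.701×10^-3 = 4.688×10^6 Pa.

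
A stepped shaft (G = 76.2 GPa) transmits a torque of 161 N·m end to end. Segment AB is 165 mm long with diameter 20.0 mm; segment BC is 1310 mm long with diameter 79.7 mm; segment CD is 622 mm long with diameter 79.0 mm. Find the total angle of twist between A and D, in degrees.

J_AB = π(0.0200)⁴/32 = 1.57×10^-8 m⁴; J_BC = π(0.0797)⁴/32 = 3.96×10^-6 m⁴; J_CD = π(0.0790)⁴/32 = 3.82×10^-6 m⁴.
θ = (T/G)·Σ L_i/J_i = (161.0/76.2×10⁹)·(0.165/1.57×10^-8 + 1.31/3.96×10^-6 + 0.622/3.82×10^-6) = 0.02324 rad.

1.33°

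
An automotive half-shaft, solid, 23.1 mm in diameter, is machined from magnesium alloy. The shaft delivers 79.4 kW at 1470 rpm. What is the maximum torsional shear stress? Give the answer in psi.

ω = 2π·1470/60 = 153.9 rad/s, so T = P/ω = 79.4×10³ / 153.9 = 515.8 N·m.
J = πd⁴/32 = π(0.0231)⁴/32 = 2.795×10^-8 m⁴.
τ_max = T·r/J = 515.8 × 0.0116 / 2.795×10^-8 = 2.131×10^8 Pa.

30900 psi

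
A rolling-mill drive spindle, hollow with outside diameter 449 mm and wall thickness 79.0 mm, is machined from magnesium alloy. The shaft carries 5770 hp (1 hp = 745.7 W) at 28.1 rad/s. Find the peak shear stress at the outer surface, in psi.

1520 psi

ω = 28.1 rad/s, so T = P/ω = 5770×745.7 / 28.10 = 153100 N·m.
J = π(d_o⁴ − d_i⁴)/32 = π(0.449⁴ − 0.291⁴)/32 = 3.286×10^-3 m⁴.
τ_max = T·r/J = 153100 × 0.225 / 3.286×10^-3 = 1.046×10^7 Pa.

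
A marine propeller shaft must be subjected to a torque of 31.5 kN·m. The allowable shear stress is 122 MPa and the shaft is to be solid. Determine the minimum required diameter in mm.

110 mm

For a solid shaft τ_max = 16T/(πd³), so d = (16T/(π τ_allow))^(1/3) = (16·31500/(π·1.22×10^8))^(1/3) = 0.1096 m.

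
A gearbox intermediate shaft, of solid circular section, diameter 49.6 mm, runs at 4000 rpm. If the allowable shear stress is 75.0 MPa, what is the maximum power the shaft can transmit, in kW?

J = πd⁴/32 = π(0.0496)⁴/32 = 5.942×10^-7 m⁴.
T_max = τ_allow·J/r = 7.50×10^7 × 5.942×10^-7 / 0.0248 = 1797 N·m.
ω = 2π·4000/60 = 418.9 rad/s, so P_max = T_max·ω = 7.527×10^5 W.

753 kW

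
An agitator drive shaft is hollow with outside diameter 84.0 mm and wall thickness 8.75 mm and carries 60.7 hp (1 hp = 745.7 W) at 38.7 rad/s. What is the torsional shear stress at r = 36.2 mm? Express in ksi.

ω = 38.7 rad/s, so T = P/ω = 60.7×745.7 / 38.70 = 1170 N·m.
J = π(d_o⁴ − d_i⁴)/32 = π(0.0840⁴ − 0.0665⁴)/32 = 2.968×10^-6 m⁴.
Shear stress varies linearly with radius: τ = T·r/J = 1170 × 0.0362 / 2.968×10^-6 = 1.427×10^7 Pa.

2.07 ksi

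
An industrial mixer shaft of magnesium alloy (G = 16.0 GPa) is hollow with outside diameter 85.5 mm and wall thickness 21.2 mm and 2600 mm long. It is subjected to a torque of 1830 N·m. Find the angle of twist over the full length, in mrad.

60.6 mrad

J = π(d_o⁴ − d_i⁴)/32 = π(0.0855⁴ − 0.0431⁴)/32 = 4.908×10^-6 m⁴.
θ = T·L/(G·J) = 1830 × 2.60 / (16.0×10⁹ × 4.908×10^-6) = 0.06059 rad.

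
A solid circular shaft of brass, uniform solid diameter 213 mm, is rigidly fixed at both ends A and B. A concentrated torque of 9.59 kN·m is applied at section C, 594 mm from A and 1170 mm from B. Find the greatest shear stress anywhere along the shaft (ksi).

With uniform GJ and both ends fixed, compatibility θ_AC = θ_CB gives T_A·a = T_B·b, together with T_A + T_B = T₀.
T_A = T₀·b/(a+b) = 9590·1170/1764 = 6361 N·m; T_B = 3229 N·m.
τ in each portion: τ_AC = 3.35×10^6 Pa, τ_CB = 1.70×10^6 Pa; maximum is in AC.
τ_max = T_AC·r/J = 6361·0.106/2.02×10^-4 = 3.352×10^6 Pa.

0.486 ksi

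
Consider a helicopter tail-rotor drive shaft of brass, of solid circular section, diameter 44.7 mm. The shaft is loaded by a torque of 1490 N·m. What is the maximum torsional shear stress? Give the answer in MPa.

85.0 MPa

J = πd⁴/32 = π(0.0447)⁴/32 = 3.919×10^-7 m⁴.
τ_max = T·r/J = 1490 × 0.0224 / 3.919×10^-7 = 8.496×10^7 Pa.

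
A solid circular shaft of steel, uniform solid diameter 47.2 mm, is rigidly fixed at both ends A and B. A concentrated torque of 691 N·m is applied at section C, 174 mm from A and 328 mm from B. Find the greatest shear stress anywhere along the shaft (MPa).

21.9 MPa

With uniform GJ and both ends fixed, compatibility θ_AC = θ_CB gives T_A·a = T_B·b, together with T_A + T_B = T₀.
T_A = T₀·b/(a+b) = 691.0·328/502.0 = 451.5 N·m; T_B = 239.5 N·m.
τ in each portion: τ_AC = 2.19×10^7 Pa, τ_CB = 1.16×10^7 Pa; maximum is in AC.
τ_max = T_AC·r/J = 451.5·0.0236/4.87×10^-7 = 2.187×10^7 Pa.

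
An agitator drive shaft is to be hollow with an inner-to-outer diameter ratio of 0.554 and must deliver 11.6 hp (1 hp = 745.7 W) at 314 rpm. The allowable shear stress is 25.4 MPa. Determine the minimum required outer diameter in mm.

ω = 2π·314/60 = 32.88 rad/s, so T = P/ω = 11.6×745.7 / 32.88 = 263.1 N·m.
For a hollow shaft with d_i/d_o = 0.554: τ_max = 16T/(π d_o³ (1−k⁴)), so d_o = [16T/(π τ_allow (1−k⁴))]^(1/3) = [16·263.1/(π·2.54×10^7·0.9058)]^(1/3) = 0.03876 m.

38.8 mm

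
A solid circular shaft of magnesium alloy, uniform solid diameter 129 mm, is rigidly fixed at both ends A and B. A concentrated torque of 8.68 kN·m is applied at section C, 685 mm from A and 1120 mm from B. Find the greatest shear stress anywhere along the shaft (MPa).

12.8 MPa

With uniform GJ and both ends fixed, compatibility θ_AC = θ_CB gives T_A·a = T_B·b, together with T_A + T_B = T₀.
T_A = T₀·b/(a+b) = 8680·1120/1805 = 5386 N·m; T_B = 3294 N·m.
τ in each portion: τ_AC = 1.28×10^7 Pa, τ_CB = 7.82×10^6 Pa; maximum is in AC.
τ_max = T_AC·r/J = 5386·0.0645/2.72×10^-5 = 1.278×10^7 Pa.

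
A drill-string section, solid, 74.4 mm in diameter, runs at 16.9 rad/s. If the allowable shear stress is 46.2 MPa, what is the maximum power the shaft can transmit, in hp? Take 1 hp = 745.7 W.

J = πd⁴/32 = π(0.0744)⁴/32 = 3.008×10^-6 m⁴.
T_max = τ_allow·J/r = 4.62×10^7 × 3.008×10^-6 / 0.0372 = 3736 N·m.
ω = 16.9 rad/s, so P_max = T_max·ω = 6.314×10^4 W.

84.7 hp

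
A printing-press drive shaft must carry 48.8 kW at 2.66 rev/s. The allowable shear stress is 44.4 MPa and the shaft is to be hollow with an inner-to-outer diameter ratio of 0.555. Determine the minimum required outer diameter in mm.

71.8 mm

ω = 2π·2.66 = 16.71 rad/s, so T = P/ω = 48.8×10³ / 16.71 = 2920 N·m.
For a hollow shaft with d_i/d_o = 0.555: τ_max = 16T/(π d_o³ (1−k⁴)), so d_o = [16T/(π τ_allow (1−k⁴))]^(1/3) = [16·2920/(π·4.44×10^7·0.9051)]^(1/3) = 0.07179 m.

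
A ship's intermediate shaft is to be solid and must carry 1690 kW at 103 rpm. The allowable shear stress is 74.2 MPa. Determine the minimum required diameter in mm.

ω = 2π·103/60 = 10.79 rad/s, so T = P/ω = 1690×10³ / 10.79 = 156700 N·m.
For a solid shaft τ_max = 16T/(πd³), so d = (16T/(π τ_allow))^(1/3) = (16·156700/(π·7.42×10^7))^(1/3) = 0.2207 m.

221 mm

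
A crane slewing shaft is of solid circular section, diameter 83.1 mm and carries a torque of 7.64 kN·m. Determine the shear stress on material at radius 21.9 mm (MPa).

35.7 MPa

J = πd⁴/32 = π(0.0831)⁴/32 = 4.682×10^-6 m⁴.
Shear stress varies linearly with radius: τ = T·r/J = 7640 × 0.0219 / 4.682×10^-6 = 3.574×10^7 Pa.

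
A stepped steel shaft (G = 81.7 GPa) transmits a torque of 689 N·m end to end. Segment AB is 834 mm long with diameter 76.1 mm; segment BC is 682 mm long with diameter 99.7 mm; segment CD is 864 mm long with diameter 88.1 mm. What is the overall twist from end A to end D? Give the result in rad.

0.00396 rad

J_AB = π(0.0761)⁴/32 = 3.29×10^-6 m⁴; J_BC = π(0.0997)⁴/32 = 9.70×10^-6 m⁴; J_CD = π(0.0881)⁴/32 = 5.91×10^-6 m⁴.
θ = (T/G)·Σ L_i/J_i = (689.0/81.7×10⁹)·(0.834/3.29×10^-6 + 0.682/9.70×10^-6 + 0.864/5.91×10^-6) = 3.961×10^-3 rad.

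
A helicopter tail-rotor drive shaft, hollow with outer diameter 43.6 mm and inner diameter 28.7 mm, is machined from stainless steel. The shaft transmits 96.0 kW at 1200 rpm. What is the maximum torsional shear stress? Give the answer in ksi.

ω = 2π·1200/60 = 125.7 rad/s, so T = P/ω = 96.0×10³ / 125.7 = 763.9 N·m.
J = π(d_o⁴ − d_i⁴)/32 = π(0.0436⁴ − 0.0287⁴)/32 = 2.882×10^-7 m⁴.
τ_max = T·r/J = 763.9 × 0.0218 / 2.882×10^-7 = 5.779×10^7 Pa.

8.38 ksi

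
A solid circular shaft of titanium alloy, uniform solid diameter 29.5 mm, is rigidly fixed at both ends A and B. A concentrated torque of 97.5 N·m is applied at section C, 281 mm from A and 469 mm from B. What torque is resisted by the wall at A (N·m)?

With uniform GJ and both ends fixed, compatibility θ_AC = θ_CB gives T_A·a = T_B·b, together with T_A + T_B = T₀.
T_A = T₀·b/(a+b) = 97.50·469/750.0 = 60.97 N·m; T_B = 36.53 N·m.

61.0 N·m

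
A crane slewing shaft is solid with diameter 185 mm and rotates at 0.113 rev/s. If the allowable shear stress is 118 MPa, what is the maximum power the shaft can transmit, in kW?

104 kW

J = πd⁴/32 = π(0.185)⁴/32 = 1.150×10^-4 m⁴.
T_max = τ_allow·J/r = 1.18×10^8 × 1.150×10^-4 / 0.0925 = 146700 N·m.
ω = 2π·0.113 = 0.7100 rad/s, so P_max = T_max·ω = 1.042×10^5 W.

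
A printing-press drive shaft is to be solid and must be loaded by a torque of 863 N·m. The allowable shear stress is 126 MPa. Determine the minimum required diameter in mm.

For a solid shaft τ_max = 16T/(πd³), so d = (16T/(π τ_allow))^(1/3) = (16·863.0/(π·1.26×10^8))^(1/3) = 0.03267 m.

32.7 mm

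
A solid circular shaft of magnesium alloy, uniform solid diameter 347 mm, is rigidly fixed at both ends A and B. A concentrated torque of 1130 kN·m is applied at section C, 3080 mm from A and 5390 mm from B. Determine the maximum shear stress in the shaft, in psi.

12700 psi

With uniform GJ and both ends fixed, compatibility θ_AC = θ_CB gives T_A·a = T_B·b, together with T_A + T_B = T₀.
T_A = T₀·b/(a+b) = 1.130e6·5390/8470 = 719100 N·m; T_B = 410900 N·m.
τ in each portion: τ_AC = 8.77×10^7 Pa, τ_CB = 5.01×10^7 Pa; maximum is in AC.
τ_max = T_AC·r/J = 719100·0.173/1.42×10^-3 = 8.765×10^7 Pa.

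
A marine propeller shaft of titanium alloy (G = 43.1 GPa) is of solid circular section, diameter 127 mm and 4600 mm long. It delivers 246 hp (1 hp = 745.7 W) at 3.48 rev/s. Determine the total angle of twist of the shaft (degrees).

ω = 2π·3.48 = 21.87 rad/s, so T = P/ω = 246×745.7 / 21.87 = 8390 N·m.
J = πd⁴/32 = π(0.127)⁴/32 = 2.554×10^-5 m⁴.
θ = T·L/(G·J) = 8390 × 4.60 / (43.1×10⁹ × 2.554×10^-5) = 0.03506 rad.

2.01°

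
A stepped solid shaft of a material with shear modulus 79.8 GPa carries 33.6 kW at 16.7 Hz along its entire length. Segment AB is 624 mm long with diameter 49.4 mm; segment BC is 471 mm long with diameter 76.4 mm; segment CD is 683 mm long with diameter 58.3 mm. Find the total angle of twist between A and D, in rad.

0.00726 rad

ω = 2π·16.7 = 104.9 rad/s, so T = P/ω = 33.6×10³ / 104.9 = 320.2 N·m.
J_AB = π(0.0494)⁴/32 = 5.85×10^-7 m⁴; J_BC = π(0.0764)⁴/32 = 3.34×10^-6 m⁴; J_CD = π(0.0583)⁴/32 = 1.13×10^-6 m⁴.
θ = (T/G)·Σ L_i/J_i = (320.2/79.8×10⁹)·(0.624/5.85×10^-7 + 0.471/3.34×10^-6 + 0.683/1.13×10^-6) = 7.264×10^-3 rad.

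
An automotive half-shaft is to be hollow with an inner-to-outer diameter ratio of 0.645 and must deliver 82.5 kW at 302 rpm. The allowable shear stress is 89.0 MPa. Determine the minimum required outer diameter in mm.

ω = 2π·302/60 = 31.63 rad/s, so T = P/ω = 82.5×10³ / 31.63 = 2609 N·m.
For a hollow shaft with d_i/d_o = 0.645: τ_max = 16T/(π d_o³ (1−k⁴)), so d_o = [16T/(π τ_allow (1−k⁴))]^(1/3) = [16·2609/(π·8.90×10^7·0.8269)]^(1/3) = 0.05652 m.

56.5 mm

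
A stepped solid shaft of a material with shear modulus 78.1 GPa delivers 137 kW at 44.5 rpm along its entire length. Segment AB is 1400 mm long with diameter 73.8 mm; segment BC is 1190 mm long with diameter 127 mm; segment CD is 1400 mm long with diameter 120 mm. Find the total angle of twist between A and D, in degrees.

12.9°

ω = 2π·44.5/60 = 4.660 rad/s, so T = P/ω = 137×10³ / 4.660 = 29400 N·m.
J_AB = π(0.0738)⁴/32 = 2.91×10^-6 m⁴; J_BC = π(0.127)⁴/32 = 2.55×10^-5 m⁴; J_CD = π(0.120)⁴/32 = 2.04×10^-5 m⁴.
θ = (T/G)·Σ L_i/J_i = (29400/78.1×10⁹)·(1.40/2.91×10^-6 + 1.19/2.55×10^-5 + 1.40/2.04×10^-5) = 0.2244 rad.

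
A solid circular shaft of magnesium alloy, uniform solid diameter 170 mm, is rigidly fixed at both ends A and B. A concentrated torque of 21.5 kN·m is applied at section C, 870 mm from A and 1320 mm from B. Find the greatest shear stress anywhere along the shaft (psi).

With uniform GJ and both ends fixed, compatibility θ_AC = θ_CB gives T_A·a = T_B·b, together with T_A + T_B = T₀.
T_A = T₀·b/(a+b) = 21500·1320/2190 = 12960 N·m; T_B = 8541 N·m.
τ in each portion: τ_AC = 1.34×10^7 Pa, τ_CB = 8.85×10^6 Pa; maximum is in AC.
τ_max = T_AC·r/J = 12960·0.0850/8.20×10^-5 = 1.343×10^7 Pa.

1950 psi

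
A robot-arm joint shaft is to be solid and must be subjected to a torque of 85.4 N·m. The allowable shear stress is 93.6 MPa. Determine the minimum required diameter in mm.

16.7 mm

For a solid shaft τ_max = 16T/(πd³), so d = (16T/(π τ_allow))^(1/3) = (16·85.40/(π·9.36×10^7))^(1/3) = 0.01669 m.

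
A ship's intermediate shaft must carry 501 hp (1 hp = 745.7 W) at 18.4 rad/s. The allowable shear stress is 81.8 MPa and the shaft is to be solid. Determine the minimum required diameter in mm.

108 mm

ω = 18.4 rad/s, so T = P/ω = 501×745.7 / 18.40 = 20300 N·m.
For a solid shaft τ_max = 16T/(πd³), so d = (16T/(π τ_allow))^(1/3) = (16·20300/(π·8.18×10^7))^(1/3) = 0.1081 m.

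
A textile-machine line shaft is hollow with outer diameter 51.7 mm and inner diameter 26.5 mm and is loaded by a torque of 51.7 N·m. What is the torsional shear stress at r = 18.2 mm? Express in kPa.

J = π(d_o⁴ − d_i⁴)/32 = π(0.0517⁴ − 0.0265⁴)/32 = 6.530×10^-7 m⁴.
Shear stress varies linearly with radius: τ = T·r/J = 51.70 × 0.0182 / 6.530×10^-7 = 1.441×10^6 Pa.

1440 kPa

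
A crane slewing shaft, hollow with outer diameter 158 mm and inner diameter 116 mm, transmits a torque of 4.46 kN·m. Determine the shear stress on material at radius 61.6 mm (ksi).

0.918 ksi

J = π(d_o⁴ − d_i⁴)/32 = π(0.158⁴ − 0.116⁴)/32 = 4.341×10^-5 m⁴.
Shear stress varies linearly with radius: τ = T·r/J = 4460 × 0.0616 / 4.341×10^-5 = 6.329×10^6 Pa.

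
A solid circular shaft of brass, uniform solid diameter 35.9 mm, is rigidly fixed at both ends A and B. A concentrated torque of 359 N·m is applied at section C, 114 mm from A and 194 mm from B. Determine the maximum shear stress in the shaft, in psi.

With uniform GJ and both ends fixed, compatibility θ_AC = θ_CB gives T_A·a = T_B·b, together with T_A + T_B = T₀.
T_A = T₀·b/(a+b) = 359.0·194/308.0 = 226.1 N·m; T_B = 132.9 N·m.
τ in each portion: τ_AC = 2.49×10^7 Pa, τ_CB = 1.46×10^7 Pa; maximum is in AC.
τ_max = T_AC·r/J = 226.1·0.0180/1.63×10^-7 = 2.489×10^7 Pa.

3610 psi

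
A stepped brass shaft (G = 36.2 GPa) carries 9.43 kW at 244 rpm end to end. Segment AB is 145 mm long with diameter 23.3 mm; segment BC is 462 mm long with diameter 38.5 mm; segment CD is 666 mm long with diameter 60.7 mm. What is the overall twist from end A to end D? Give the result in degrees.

ω = 2π·244/60 = 25.55 rad/s, so T = P/ω = 9.43×10³ / 25.55 = 369.1 N·m.
J_AB = π(0.0233)⁴/32 = 2.89×10^-8 m⁴; J_BC = π(0.0385)⁴/32 = 2.16×10^-7 m⁴; J_CD = π(0.0607)⁴/32 = 1.33×10^-6 m⁴.
θ = (T/G)·Σ L_i/J_i = (369.1/36.2×10⁹)·(0.145/2.89×10^-8 + 0.462/2.16×10^-7 + 0.666/1.33×10^-6) = 0.07802 rad.

4.47°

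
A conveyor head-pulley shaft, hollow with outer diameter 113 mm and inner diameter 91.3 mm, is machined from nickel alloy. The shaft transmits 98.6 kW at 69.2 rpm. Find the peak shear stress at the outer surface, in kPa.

83700 kPa

ω = 2π·69.2/60 = 7.247 rad/s, so T = P/ω = 98.6×10³ / 7.247 = 13610 N·m.
J = π(d_o⁴ − d_i⁴)/32 = π(0.113⁴ − 0.0913⁴)/32 = 9.186×10^-6 m⁴.
τ_max = T·r/J = 13610 × 0.0565 / 9.186×10^-6 = 8.369×10^7 Pa.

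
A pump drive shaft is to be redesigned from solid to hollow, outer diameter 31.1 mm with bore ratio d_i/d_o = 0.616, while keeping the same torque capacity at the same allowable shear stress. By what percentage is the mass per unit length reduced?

Equal τ_max and T ⇒ the solid shaft needs d_s³ = d_o³(1−k⁴), so d_s = 31.1·(1−0.616⁴)^(1/3) = 29.53 mm.
Area ratio A_h/A_s = d_o²(1−k²)/d_s² = (1−k²)/(1−k⁴)^(2/3) = 0.6883.
Mass saving = 1 − 0.6883 = 31.2 %.

31.2 %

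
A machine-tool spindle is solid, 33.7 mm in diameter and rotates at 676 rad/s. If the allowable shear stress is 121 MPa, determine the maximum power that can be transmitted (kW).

J = πd⁴/32 = π(0.0337)⁴/32 = 1.266×10^-7 m⁴.
T_max = τ_allow·J/r = 1.21×10^8 × 1.266×10^-7 / 0.0169 = 909.3 N·m.
ω = 676 rad/s, so P_max = T_max·ω = 6.147×10^5 W.

615 kW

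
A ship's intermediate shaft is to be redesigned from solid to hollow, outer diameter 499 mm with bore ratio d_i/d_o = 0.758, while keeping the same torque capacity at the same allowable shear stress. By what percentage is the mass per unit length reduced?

Equal τ_max and T ⇒ the solid shaft needs d_s³ = d_o³(1−k⁴), so d_s = 499·(1−0.758⁴)^(1/3) = 436.6 mm.
Area ratio A_h/A_s = d_o²(1−k²)/d_s² = (1−k²)/(1−k⁴)^(2/3) = 0.5557.
Mass saving = 1 − 0.5557 = 44.4 %.

44.4 %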